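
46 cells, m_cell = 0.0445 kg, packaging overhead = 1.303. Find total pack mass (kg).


m_pack = n * m_cell * overhead = 46 * 0.0445 * 1.303 = 2.667 kg

2.667 kg


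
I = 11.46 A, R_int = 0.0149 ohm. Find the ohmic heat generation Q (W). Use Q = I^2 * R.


I^2 = 131.33
Q = 131.33 * 0.0149 = 1.957 W

1.957 W


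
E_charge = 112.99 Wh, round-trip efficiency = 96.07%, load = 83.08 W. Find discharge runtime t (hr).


Step 1: E_discharge = eta/100 * E_charge = 96.07/100 * 112.99 = 108.55 Wh
Step 2: t = E_discharge / P = 108.55 / 83.08 = 1.307 hr

1.307 hr


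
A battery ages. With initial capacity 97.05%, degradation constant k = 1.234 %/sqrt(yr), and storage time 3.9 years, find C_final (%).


Step 1: sqrt(3.9 yr) = 1.9748
Step 2: drop = 1.234 * 1.9748 = 2.4369
Step 3: C_final = 97.05 - 2.4369 = 94.61%

94.61%


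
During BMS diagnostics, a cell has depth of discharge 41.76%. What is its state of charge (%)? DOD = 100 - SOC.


SOC = 100 - DOD = 100 - 41.76 = 58.24%

58.24%


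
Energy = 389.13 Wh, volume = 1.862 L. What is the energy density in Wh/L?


ED = E / V = 389.13 / 1.862 = 209.0 Wh/L

209.0 Wh/L


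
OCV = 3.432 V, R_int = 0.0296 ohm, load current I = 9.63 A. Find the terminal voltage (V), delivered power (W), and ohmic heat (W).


Step 1: V_terminal = OCV - I*R = 3.432 - 9.63 * 0.0296 = 3.147 V
Step 2: P_out = V_terminal * I = 3.147 * 9.63 = 30.31 W
Step 3: Q = I^2 * R = 9.63^2 * 0.0296 = 2.745 W

V=3.147 V, P=30.31 W, Q=2.745 W


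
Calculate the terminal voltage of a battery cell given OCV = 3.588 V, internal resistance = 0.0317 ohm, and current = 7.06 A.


V = OCV - I*R = 3.588 - 7.06 * 0.0317 = 3.364 V

3.364 V


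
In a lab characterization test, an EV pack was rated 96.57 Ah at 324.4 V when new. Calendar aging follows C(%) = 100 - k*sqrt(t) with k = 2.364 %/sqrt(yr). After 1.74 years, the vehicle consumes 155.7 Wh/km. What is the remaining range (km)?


Step 1: capacity retention = 100 - 2.364 * sqrt(1.74) = 100 - 2.364 * 1.3191 = 96.882%
Step 2: C_now = 96.57 * 96.882/100 = 93.559 Ah
Step 3: E_pack = V * C_now = 324.4 * 93.559 = 30351 Wh
Step 4: range = E_pack / consumption = 30351 / 155.7 = 194.9 km

194.9 km


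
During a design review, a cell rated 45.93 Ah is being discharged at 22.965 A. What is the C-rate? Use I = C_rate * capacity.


Rearranging: C_rate = 22.965 / 45.93 = 0.5C

0.5C


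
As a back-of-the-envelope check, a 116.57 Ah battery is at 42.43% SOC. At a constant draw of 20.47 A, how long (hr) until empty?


Step 1: remaining = SOC/100 * C_total = 42.43/100 * 116.57 = 49.461 Ah
Step 2: t = remaining / I = 49.461 / 20.47 = 2.416 hr

2.416 hr


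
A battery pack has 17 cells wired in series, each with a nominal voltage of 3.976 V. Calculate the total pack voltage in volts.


V_pack = n * V_cell = 17 * 3.976 = 67.592 V

67.592 V


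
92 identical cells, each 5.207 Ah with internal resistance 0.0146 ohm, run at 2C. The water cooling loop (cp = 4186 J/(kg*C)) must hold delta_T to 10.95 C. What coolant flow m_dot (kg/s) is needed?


Step 1: I = 2 * 5.207 = 10.414 A
Step 2: Q_cell = I^2 * R = 10.414^2 * 0.0146 = 1.5834 W
Step 3: Q_total = 92 * 1.5834 = 145.67 W
Step 4: m_dot = Q_total / (cp * dT) = 145.67 / (4186 * 10.95) = 0.003178 kg/s

0.003178 kg/s


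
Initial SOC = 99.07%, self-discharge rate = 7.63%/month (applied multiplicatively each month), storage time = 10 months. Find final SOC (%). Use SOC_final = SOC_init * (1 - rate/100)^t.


Monthly retention factor = 1 - 7.63/100 = 0.9237
Over 10 months: factor^10 = 0.45218
SOC_final = 99.07 * 0.45218 = 44.80%

44.80%


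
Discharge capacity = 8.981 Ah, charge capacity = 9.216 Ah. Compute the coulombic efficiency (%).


eta_c = Q_dis / Q_chg * 100 = 8.981 / 9.216 * 100 = 97.45%

97.45%


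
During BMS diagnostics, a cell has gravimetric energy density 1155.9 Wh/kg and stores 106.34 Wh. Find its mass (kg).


m = E / ED = 106.34 / 1155.9 = 0.09200 kg

0.09200 kg


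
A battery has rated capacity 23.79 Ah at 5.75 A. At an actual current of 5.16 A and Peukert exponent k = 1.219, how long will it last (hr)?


t_rated = C / I_rated = 23.79 / 5.75 = 4.1374 hr
(I_rated/I)^k = (1.1143)^1.219 = 1.141
t = t_rated * (I_rated/I)^k = 4.1374 * 1.141 = 4.721 hr

4.721 hr


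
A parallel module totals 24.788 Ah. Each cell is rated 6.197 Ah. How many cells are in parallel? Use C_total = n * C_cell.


n = C_total / C_cell = 24.788 / 6.197 = 4

4


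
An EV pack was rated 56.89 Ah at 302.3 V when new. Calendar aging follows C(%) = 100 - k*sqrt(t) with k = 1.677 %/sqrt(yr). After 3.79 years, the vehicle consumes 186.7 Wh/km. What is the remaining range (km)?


Step 1: capacity retention = 100 - 1.677 * sqrt(3.79) = 100 - 1.677 * 1.9468 = 96.735%
Step 2: C_now = 56.89 * 96.735/100 = 55.033 Ah
Step 3: E_pack = V * C_now = 302.3 * 55.033 = 16636 Wh
Step 4: range = E_pack / consumption = 16636 / 186.7 = 89.11 km

89.11 km


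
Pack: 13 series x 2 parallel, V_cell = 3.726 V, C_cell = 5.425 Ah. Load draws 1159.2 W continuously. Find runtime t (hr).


Step 1: E_pack = Ns * V_cell * Np * C_cell = 13 * 3.726 * 2 * 5.425 = 525.55 Wh
Step 2: t = E_pack / P = 525.55 / 1159.2 = 0.4534 hr

0.4534 hr


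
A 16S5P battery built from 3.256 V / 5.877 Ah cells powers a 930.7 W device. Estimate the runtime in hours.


Step 1: E_pack = Ns * V_cell * Np * C_cell = 16 * 3.256 * 5 * 5.877 = 1530.8 Wh
Step 2: t = E_pack / P = 1530.8 / 930.7 = 1.645 hr

1.645 hr


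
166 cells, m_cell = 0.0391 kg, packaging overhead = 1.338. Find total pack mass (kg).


Cell mass sum = 166 * 0.0391 = 6.4906 kg
With overhead 1.338: m_pack = 6.4906 * 1.338 = 8.684 kg

8.684 kg


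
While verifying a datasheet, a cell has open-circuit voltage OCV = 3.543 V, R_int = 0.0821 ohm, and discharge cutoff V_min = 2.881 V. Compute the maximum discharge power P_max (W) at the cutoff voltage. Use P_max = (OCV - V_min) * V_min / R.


P_max = (OCV - V_min) * V_min / R = (3.543 - 2.881) * 2.881 / 0.0821 = 0.662 * 2.881 / 0.0821 = 23.23 W

23.23 W


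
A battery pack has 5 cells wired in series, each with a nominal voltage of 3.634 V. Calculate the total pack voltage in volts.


With 5 cells in series at 3.634 V each, V_pack = 18.17 V

18.17 V


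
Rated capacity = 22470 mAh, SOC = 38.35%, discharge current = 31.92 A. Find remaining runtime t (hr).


Convert: C_total = 22470 mAh = 22.47 Ah
Step 1: remaining = SOC/100 * C_total = 38.35/100 * 22.47 = 8.6172 Ah
Step 2: t = remaining / I = 8.6172 / 31.92 = 0.2700 hr

0.2700 hr


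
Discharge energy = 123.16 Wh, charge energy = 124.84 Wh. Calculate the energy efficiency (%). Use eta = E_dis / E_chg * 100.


eta_e = E_dis / E_chg * 100 = 123.16 / 124.84 * 100 = 98.65%

98.65%


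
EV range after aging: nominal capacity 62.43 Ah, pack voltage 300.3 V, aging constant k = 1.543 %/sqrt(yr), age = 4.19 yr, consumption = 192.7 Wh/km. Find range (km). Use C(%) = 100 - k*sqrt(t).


Step 1: capacity retention = 100 - 1.543 * sqrt(4.19) = 100 - 1.543 * 2.0469 = 96.842%
Step 2: C_now = 62.43 * 96.842/100 = 60.458 Ah
Step 3: E_pack = V * C_now = 300.3 * 60.458 = 18156 Wh
Step 4: range = E_pack / consumption = 18156 / 192.7 = 94.22 km

94.22 km


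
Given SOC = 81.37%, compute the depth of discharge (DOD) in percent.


DOD = 100 - SOC = 100 - 81.37 = 18.63%

18.63%


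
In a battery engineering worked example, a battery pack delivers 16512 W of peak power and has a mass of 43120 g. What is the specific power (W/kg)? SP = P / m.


Convert: m = 43120 g = 43.12 kg
Specific power = 16512 W / 43.12 kg = 382.9 W/kg

382.9 W/kg


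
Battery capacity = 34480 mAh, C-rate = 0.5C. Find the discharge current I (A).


Convert: capacity = 34480 mAh = 34.48 Ah
At 0.5C: I = 0.5 * 34.48 Ah = 17.24 A

17.24 A


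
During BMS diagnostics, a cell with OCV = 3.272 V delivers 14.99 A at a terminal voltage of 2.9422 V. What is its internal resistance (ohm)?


R = (OCV - V) / I = (3.272 - 2.9422) / 14.99 = 0.02200 ohm

0.02200 ohm


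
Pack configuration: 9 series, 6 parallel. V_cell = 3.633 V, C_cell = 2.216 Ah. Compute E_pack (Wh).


E = Ns * Vcell * Np * Ccell = 9 * 3.633 * 6 * 2.216 = 434.7 Wh

434.7 Wh


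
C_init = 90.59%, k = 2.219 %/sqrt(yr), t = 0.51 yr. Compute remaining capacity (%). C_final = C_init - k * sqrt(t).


Step 1: sqrt(0.51 yr) = 0.71414
Step 2: drop = 2.219 * 0.71414 = 1.5847
Step 3: C_final = 90.59 - 1.5847 = 89.01%

89.01%


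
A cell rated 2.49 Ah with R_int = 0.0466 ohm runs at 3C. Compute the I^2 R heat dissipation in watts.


Step 1: I = C_rate * capacity = 3 * 2.49 = 7.47 A
Step 2: Q = I^2 * R = 7.47^2 * 0.0466 = 55.801 * 0.0466 = 2.600 W

2.600 W


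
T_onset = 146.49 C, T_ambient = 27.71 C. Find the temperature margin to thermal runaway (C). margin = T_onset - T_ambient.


margin = T_onset - T_ambient = 146.49 - 27.71 = 118.78 C

118.78 C


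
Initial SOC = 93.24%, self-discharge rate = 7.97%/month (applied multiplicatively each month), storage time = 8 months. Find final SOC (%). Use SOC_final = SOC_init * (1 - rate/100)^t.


decay = (1 - 7.97/100)^8 = 0.51456
SOC_final = 93.24 * 0.51456 = 47.98%

47.98%


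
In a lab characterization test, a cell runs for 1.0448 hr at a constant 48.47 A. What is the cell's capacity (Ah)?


C = I * t = 48.47 * 1.0448 = 50.64 Ah

50.64 Ah


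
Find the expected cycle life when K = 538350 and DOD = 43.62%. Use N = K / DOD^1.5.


DOD^1.5 = 288.09
N = K / DOD^1.5 = 538350 / 288.09 = 1869

1869 cycles


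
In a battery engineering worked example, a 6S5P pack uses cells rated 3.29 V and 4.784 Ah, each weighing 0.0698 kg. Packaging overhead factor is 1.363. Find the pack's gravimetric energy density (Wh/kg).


Step 1: V_pack = 6 * 3.29 = 19.74 V
Step 2: C_pack = 5 * 4.784 = 23.92 Ah
Step 3: E_pack = V_pack * C_pack = 19.74 * 23.92 = 472.18 Wh
Step 4: m_pack = 6 * 5 * 0.0698 * 1.363 = 2.8541 kg
Step 5: ED = E_pack / m_pack = 472.18 / 2.8541 = 165.4 Wh/kg

165.4 Wh/kg


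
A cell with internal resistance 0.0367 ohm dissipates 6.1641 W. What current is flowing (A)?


I = sqrt(Q / R) = sqrt(6.1641 / 0.0367) = sqrt(167.96) = 12.96 A

12.96 A


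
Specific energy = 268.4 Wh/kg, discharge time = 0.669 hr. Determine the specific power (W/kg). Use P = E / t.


P_specific = E / t = 268.4 / 0.669 = 401.2 W/kg

401.2 W/kg


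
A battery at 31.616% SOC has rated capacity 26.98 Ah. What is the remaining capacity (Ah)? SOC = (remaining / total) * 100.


remaining = SOC / 100 * total = 31.616 / 100 * 26.98 = 8.530 Ah

8.530 Ah


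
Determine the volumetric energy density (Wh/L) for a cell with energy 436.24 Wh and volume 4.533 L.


Volumetric ED = 436.24 Wh / 4.533 L = 96.24 Wh/L

96.24 Wh/L


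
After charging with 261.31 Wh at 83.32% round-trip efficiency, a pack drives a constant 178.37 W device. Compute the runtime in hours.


Step 1: E_discharge = eta/100 * E_charge = 83.32/100 * 261.31 = 217.72 Wh
Step 2: t = E_discharge / P = 217.72 / 178.37 = 1.221 hr

1.221 hr


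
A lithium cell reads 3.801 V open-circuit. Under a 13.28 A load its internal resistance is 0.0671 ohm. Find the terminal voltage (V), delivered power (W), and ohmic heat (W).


Step 1: V_terminal = OCV - I*R = 3.801 - 13.28 * 0.0671 = 2.9099 V
Step 2: P_out = V_terminal * I = 2.9099 * 13.28 = 38.64 W
Step 3: Q = I^2 * R = 13.28^2 * 0.0671 = 11.83 W

V=2.9099 V, P=38.64 W, Q=11.83 W


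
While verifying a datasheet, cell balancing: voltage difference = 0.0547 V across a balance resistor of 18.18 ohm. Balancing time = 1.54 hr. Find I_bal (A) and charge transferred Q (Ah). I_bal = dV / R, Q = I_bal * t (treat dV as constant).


I_bal = dV / R = 0.0547 / 18.18 = 0.0030088 A
Q = I_bal * t = 0.0030088 * 1.54 = 0.004634 Ah

I=0.0030088 A, Q=0.004634 Ah


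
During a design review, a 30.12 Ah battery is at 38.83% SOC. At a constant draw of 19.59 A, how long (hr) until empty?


Step 1: remaining = SOC/100 * C_total = 38.83/100 * 30.12 = 11.696 Ah
Step 2: t = remaining / I = 11.696 / 19.59 = 0.5970 hr

0.5970 hr


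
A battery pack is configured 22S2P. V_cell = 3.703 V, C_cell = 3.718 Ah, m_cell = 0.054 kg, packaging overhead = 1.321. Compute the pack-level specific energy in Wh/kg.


Step 1: V_pack = 22 * 3.703 = 81.466 V
Step 2: C_pack = 2 * 3.718 = 7.436 Ah
Step 3: E_pack = V_pack * C_pack = 81.466 * 7.436 = 605.78 Wh
Step 4: m_pack = 22 * 2 * 0.054 * 1.321 = 3.1387 kg
Step 5: ED = E_pack / m_pack = 605.78 / 3.1387 = 193.0 Wh/kg

193.0 Wh/kg


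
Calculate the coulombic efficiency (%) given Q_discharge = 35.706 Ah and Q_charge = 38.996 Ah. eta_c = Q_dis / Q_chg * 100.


eta_c = Q_dis / Q_chg * 100 = 35.706 / 38.996 * 100 = 91.56%

91.56%


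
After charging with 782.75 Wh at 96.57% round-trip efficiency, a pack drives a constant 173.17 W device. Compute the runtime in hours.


Step 1: E_discharge = eta/100 * E_charge = 96.57/100 * 782.75 = 755.9 Wh
Step 2: t = E_discharge / P = 755.9 / 173.17 = 4.365 hr

4.365 hr


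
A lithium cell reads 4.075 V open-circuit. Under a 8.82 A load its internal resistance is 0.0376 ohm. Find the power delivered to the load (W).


Step 1: V_terminal = OCV - I*R = 4.075 - 8.82 * 0.0376 = 3.7434 V
Step 2: P_out = V_terminal * I = 3.7434 * 8.82 = 33.02 W

33.02 W


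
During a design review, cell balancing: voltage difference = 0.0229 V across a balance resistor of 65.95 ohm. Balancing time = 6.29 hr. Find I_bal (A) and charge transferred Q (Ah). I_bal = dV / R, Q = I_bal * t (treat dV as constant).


First, Ohm's law: I_bal = 0.0229 V / 65.95 ohm = 3.4723e-04 A
Then Q = I * t = 3.4723e-04 A * 6.29 hr = 0.002184 Ah

I=3.4723e-04 A, Q=0.002184 Ah


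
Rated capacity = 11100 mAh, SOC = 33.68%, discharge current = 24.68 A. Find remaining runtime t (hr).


Convert: C_total = 11100 mAh = 11.1 Ah
Step 1: remaining = SOC/100 * C_total = 33.68/100 * 11.1 = 3.7385 Ah
Step 2: t = remaining / I = 3.7385 / 24.68 = 0.1515 hr

0.1515 hr


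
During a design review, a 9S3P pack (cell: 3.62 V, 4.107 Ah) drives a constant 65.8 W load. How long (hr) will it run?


Step 1: E_pack = Ns * V_cell * Np * C_cell = 9 * 3.62 * 3 * 4.107 = 401.42 Wh
Step 2: t = E_pack / P = 401.42 / 65.8 = 6.101 hr

6.101 hr


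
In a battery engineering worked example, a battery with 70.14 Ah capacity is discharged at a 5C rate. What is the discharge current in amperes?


I = C_rate * capacity = 5 * 70.14 = 350.7 A

350.7 A


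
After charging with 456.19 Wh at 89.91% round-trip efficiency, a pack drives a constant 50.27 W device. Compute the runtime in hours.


Step 1: E_discharge = eta/100 * E_charge = 89.91/100 * 456.19 = 410.16 Wh
Step 2: t = E_discharge / P = 410.16 / 50.27 = 8.159 hr

8.159 hr


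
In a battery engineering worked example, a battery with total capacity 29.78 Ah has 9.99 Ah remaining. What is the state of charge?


SOC = (remaining / total) * 100 = (9.99 / 29.78) * 100 = 33.55%

33.55%


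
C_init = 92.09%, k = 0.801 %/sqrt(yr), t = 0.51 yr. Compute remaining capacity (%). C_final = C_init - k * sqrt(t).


Step 1: sqrt(0.51 yr) = 0.71414
Step 2: drop = 0.801 * 0.71414 = 0.57203
Step 3: C_final = 92.09 - 0.57203 = 91.52%

91.52%


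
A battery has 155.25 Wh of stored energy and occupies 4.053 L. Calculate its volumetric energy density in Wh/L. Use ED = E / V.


ED = E / V = 155.25 / 4.053 = 38.30 Wh/L

38.30 Wh/L


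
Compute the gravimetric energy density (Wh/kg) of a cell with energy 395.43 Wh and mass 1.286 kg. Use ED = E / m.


Specific energy = 395.43 Wh / 1.286 kg = 307.5 Wh/kg

307.5 Wh/kg


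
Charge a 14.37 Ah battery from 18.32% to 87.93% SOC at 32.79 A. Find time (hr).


delta_Ah = 14.37 * (87.93 - 18.32) / 100 = 10.003 Ah
t = delta_Ah / I = 10.003 / 32.79 = 0.3051 hr

0.3051 hr


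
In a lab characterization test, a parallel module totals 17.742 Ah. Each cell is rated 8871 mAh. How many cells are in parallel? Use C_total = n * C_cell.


Convert: C_cell = 8871 mAh = 8.871 Ah
n = C_total / C_cell = 17.742 / 8.871 = 2

2


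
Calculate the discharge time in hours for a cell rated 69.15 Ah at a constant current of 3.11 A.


Runtime = 69.15 Ah / 3.11 A = 22.23 hr

22.23 hr


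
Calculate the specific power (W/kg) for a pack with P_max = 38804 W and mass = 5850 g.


Convert: m = 5850 g = 5.85 kg
SP = P / m = 38804 / 5.85 = 6633 W/kg

6633 W/kg


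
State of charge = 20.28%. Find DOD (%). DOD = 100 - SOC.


DOD = 100 - SOC = 100 - 20.28 = 79.72%

79.72%


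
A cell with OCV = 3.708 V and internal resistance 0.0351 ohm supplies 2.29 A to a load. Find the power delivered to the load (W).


Step 1: V_terminal = OCV - I*R = 3.708 - 2.29 * 0.0351 = 3.6276 V
Step 2: P_out = V_terminal * I = 3.6276 * 2.29 = 8.307 W

8.307 W


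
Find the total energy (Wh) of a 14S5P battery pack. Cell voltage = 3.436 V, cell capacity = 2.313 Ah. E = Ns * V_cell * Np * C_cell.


V_pack = 14 * 3.436 = 48.104 V
C_pack = 5 * 2.313 = 11.565 Ah
E = V_pack * C_pack = 48.104 * 11.565 = 556.3 Wh

556.3 Wh


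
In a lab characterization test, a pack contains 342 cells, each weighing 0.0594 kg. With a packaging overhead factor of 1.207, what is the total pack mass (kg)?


m_pack = n * m_cell * overhead = 342 * 0.0594 * 1.207 = 24.52 kg

24.52 kg


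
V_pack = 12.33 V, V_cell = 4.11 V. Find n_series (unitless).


n = V_pack / V_cell = 12.33 / 4.11 = 3

3


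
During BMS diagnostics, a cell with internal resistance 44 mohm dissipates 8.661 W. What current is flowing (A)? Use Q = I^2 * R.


Convert: R = 44 mohm = 0.044 ohm
I = sqrt(Q / R) = sqrt(8.661 / 0.044) = sqrt(196.84) = 14.03 A

14.03 A


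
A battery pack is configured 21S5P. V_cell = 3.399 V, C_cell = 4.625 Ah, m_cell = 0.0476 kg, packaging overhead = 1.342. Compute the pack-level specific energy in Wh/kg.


Step 1: V_pack = 21 * 3.399 = 71.379 V
Step 2: C_pack = 5 * 4.625 = 23.125 Ah
Step 3: E_pack = V_pack * C_pack = 71.379 * 23.125 = 1650.6 Wh
Step 4: m_pack = 21 * 5 * 0.0476 * 1.342 = 6.7073 kg
Step 5: ED = E_pack / m_pack = 1650.6 / 6.7073 = 246.1 Wh/kg

246.1 Wh/kg


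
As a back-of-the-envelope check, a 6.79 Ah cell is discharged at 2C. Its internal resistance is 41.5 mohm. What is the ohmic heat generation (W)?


Convert: R = 41.5 mohm = 0.0415 ohm
Step 1: I = C_rate * capacity = 2 * 6.79 = 13.58 A
Step 2: Q = I^2 * R = 13.58^2 * 0.0415 = 184.42 * 0.0415 = 7.653 W

7.653 W


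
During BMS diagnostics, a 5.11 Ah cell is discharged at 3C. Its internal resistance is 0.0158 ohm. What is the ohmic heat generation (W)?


Step 1: I = C_rate * capacity = 3 * 5.11 = 15.33 A
Step 2: Q = I^2 * R = 15.33^2 * 0.0158 = 235.01 * 0.0158 = 3.713 W

3.713 W


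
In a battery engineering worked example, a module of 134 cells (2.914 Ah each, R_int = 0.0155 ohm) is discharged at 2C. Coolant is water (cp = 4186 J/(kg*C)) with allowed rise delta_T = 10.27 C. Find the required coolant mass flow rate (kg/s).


Step 1: I = 2 * 2.914 = 5.828 A
Step 2: Q_cell = I^2 * R = 5.828^2 * 0.0155 = 0.52647 W
Step 3: Q_total = 134 * 0.52647 = 70.547 W
Step 4: m_dot = Q_total / (cp * dT) = 70.547 / (4186 * 10.27) = 0.001641 kg/s

0.001641 kg/s


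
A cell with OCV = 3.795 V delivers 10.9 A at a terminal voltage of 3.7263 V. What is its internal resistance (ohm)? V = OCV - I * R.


R = (OCV - V) / I = (3.795 - 3.7263) / 10.9 = 0.006303 ohm

0.006303 ohm


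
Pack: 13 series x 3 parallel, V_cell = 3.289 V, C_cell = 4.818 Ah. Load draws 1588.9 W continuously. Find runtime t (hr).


Step 1: E_pack = Ns * V_cell * Np * C_cell = 13 * 3.289 * 3 * 4.818 = 618.01 Wh
Step 2: t = E_pack / P = 618.01 / 1588.9 = 0.3890 hr

0.3890 hr


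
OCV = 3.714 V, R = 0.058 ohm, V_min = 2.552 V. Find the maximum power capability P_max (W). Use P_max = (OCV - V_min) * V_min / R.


dV = OCV - V_min = 1.162 V (so I_max = dV / R)
P_max = dV * V_min / R = 1.162 * 2.552 / 0.058 = 51.13 W

51.13 W


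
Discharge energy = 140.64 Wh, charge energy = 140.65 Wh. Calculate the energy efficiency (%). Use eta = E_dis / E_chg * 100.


eta_e = E_dis / E_chg * 100 = 140.64 / 140.65 * 100 = 99.99%

99.99%


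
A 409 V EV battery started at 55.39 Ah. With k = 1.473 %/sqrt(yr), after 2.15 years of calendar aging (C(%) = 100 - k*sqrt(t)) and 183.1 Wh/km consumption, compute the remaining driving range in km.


Step 1: capacity retention = 100 - 1.473 * sqrt(2.15) = 100 - 1.473 * 1.4663 = 97.84%
Step 2: C_now = 55.39 * 97.84/100 = 54.194 Ah
Step 3: E_pack = V * C_now = 409 * 54.194 = 22165 Wh
Step 4: range = E_pack / consumption = 22165 / 183.1 = 121.1 km

121.1 km


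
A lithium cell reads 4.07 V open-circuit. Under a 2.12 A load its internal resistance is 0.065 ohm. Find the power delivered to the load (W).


Step 1: V_terminal = OCV - I*R = 4.07 - 2.12 * 0.065 = 3.9322 V
Step 2: P_out = V_terminal * I = 3.9322 * 2.12 = 8.336 W

8.336 W


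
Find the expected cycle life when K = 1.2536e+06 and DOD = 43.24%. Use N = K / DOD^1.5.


Step 1: DOD^1.5 = 43.24^1.5 = 284.33
Step 2: N = 1.2536e+06 / 284.33 = 4409 cycles

4409 cycles


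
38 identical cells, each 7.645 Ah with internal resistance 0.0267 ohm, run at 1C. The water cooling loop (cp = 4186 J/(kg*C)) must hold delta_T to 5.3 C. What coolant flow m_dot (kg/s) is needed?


Step 1: I = 1 * 7.645 = 7.645 A
Step 2: Q_cell = I^2 * R = 7.645^2 * 0.0267 = 1.5605 W
Step 3: Q_total = 38 * 1.5605 = 59.299 W
Step 4: m_dot = Q_total / (cp * dT) = 59.299 / (4186 * 5.3) = 0.002673 kg/s

0.002673 kg/s


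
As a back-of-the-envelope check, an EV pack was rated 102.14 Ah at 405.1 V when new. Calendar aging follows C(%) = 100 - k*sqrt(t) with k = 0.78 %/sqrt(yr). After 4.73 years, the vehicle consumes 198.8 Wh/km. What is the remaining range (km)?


Step 1: capacity retention = 100 - 0.78 * sqrt(4.73) = 100 - 0.78 * 2.1749 = 98.304%
Step 2: C_now = 102.14 * 98.304/100 = 100.41 Ah
Step 3: E_pack = V * C_now = 405.1 * 100.41 = 40676 Wh
Step 4: range = E_pack / consumption = 40676 / 198.8 = 204.6 km

204.6 km


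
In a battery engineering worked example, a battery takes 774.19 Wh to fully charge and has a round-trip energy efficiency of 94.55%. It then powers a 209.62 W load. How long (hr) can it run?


Step 1: E_discharge = eta/100 * E_charge = 94.55/100 * 774.19 = 732 Wh
Step 2: t = E_discharge / P = 732 / 209.62 = 3.492 hr

3.492 hr


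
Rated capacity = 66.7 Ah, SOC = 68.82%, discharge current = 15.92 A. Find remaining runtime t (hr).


Step 1: remaining = SOC/100 * C_total = 68.82/100 * 66.7 = 45.903 Ah
Step 2: t = remaining / I = 45.903 / 15.92 = 2.883 hr

2.883 hr


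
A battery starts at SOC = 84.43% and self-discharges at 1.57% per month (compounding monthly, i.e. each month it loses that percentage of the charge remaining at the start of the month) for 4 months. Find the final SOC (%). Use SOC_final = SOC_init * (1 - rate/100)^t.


Monthly retention factor = 1 - 1.57/100 = 0.9843
Over 4 months: factor^4 = 0.93866
SOC_final = 84.43 * 0.93866 = 79.25%

79.25%


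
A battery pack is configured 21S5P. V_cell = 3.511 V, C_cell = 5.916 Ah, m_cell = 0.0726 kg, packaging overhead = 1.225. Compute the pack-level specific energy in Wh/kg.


Step 1: V_pack = 21 * 3.511 = 73.731 V
Step 2: C_pack = 5 * 5.916 = 29.58 Ah
Step 3: E_pack = V_pack * C_pack = 73.731 * 29.58 = 2181 Wh
Step 4: m_pack = 21 * 5 * 0.0726 * 1.225 = 9.3382 kg
Step 5: ED = E_pack / m_pack = 2181 / 9.3382 = 233.6 Wh/kg

233.6 Wh/kg


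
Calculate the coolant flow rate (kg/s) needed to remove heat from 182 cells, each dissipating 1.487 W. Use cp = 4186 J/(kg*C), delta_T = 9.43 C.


Step 1: Total heat Q = 182 * 1.487 W = 270.63 W
Step 2: denom = cp * dT = 4186 * 9.43 = 39474
Step 3: m_dot = 270.63 / 39474 = 0.006856 kg/s

0.006856 kg/s


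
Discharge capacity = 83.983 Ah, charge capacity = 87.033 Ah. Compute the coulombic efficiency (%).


eta_c = Q_dis / Q_chg * 100 = 83.983 / 87.033 * 100 = 96.50%

96.50%


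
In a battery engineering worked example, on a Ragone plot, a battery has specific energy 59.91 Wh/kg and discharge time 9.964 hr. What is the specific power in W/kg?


P_specific = E / t = 59.91 / 9.964 = 6.013 W/kg

6.013 W/kg


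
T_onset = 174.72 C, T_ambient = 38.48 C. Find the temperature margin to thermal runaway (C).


Safety margin = 174.72 C - 38.48 C = 136.24 C

136.24 C


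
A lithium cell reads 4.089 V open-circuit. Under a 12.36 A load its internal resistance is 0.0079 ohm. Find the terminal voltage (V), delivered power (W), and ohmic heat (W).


Step 1: V_terminal = OCV - I*R = 4.089 - 12.36 * 0.0079 = 3.9914 V
Step 2: P_out = V_terminal * I = 3.9914 * 12.36 = 49.33 W
Step 3: Q = I^2 * R = 12.36^2 * 0.0079 = 1.207 W

V=3.9914 V, P=49.33 W, Q=1.207 W


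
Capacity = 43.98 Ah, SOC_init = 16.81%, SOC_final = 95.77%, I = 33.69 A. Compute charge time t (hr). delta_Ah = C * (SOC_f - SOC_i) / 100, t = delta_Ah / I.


Step 1: dSOC = 95.77% - 16.81% = 78.96%
Step 2: delta_Ah = 43.98 * 78.96 / 100 = 34.727 Ah
Step 3: t = 34.727 / 33.69 = 1.031 hr

1.031 hr


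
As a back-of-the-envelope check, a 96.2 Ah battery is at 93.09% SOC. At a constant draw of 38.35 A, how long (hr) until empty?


Step 1: remaining = SOC/100 * C_total = 93.09/100 * 96.2 = 89.553 Ah
Step 2: t = remaining / I = 89.553 / 38.35 = 2.335 hr

2.335 hr


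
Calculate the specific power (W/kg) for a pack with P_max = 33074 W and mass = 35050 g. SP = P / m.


Convert: m = 35050 g = 35.05 kg
Specific power = 33074 W / 35.05 kg = 943.6 W/kg

943.6 W/kg


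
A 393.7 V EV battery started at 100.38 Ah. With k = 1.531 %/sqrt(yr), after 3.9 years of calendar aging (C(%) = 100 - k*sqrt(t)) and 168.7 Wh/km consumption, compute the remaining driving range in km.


Step 1: capacity retention = 100 - 1.531 * sqrt(3.9) = 100 - 1.531 * 1.9748 = 96.977%
Step 2: C_now = 100.38 * 96.977/100 = 97.346 Ah
Step 3: E_pack = V * C_now = 393.7 * 97.346 = 38325 Wh
Step 4: range = E_pack / consumption = 38325 / 168.7 = 227.2 km

227.2 km


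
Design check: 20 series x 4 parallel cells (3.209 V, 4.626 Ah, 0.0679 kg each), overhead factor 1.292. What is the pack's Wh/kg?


Step 1: V_pack = 20 * 3.209 = 64.18 V
Step 2: C_pack = 4 * 4.626 = 18.504 Ah
Step 3: E_pack = V_pack * C_pack = 64.18 * 18.504 = 1187.6 Wh
Step 4: m_pack = 20 * 4 * 0.0679 * 1.292 = 7.0181 kg
Step 5: ED = E_pack / m_pack = 1187.6 / 7.0181 = 169.2 Wh/kg

169.2 Wh/kg


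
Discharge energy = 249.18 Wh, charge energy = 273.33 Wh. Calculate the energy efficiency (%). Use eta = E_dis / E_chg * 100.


eta_e = E_dis / E_chg * 100 = 249.18 / 273.33 * 100 = 91.16%

91.16%


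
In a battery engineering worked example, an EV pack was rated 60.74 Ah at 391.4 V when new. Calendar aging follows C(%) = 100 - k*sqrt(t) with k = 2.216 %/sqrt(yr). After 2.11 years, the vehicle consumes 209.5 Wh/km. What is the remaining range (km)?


Step 1: capacity retention = 100 - 2.216 * sqrt(2.11) = 100 - 2.216 * 1.4526 = 96.781%
Step 2: C_now = 60.74 * 96.781/100 = 58.785 Ah
Step 3: E_pack = V * C_now = 391.4 * 58.785 = 23008 Wh
Step 4: range = E_pack / consumption = 23008 / 209.5 = 109.8 km

109.8 km


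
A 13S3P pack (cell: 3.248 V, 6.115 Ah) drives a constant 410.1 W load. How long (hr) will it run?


Step 1: E_pack = Ns * V_cell * Np * C_cell = 13 * 3.248 * 3 * 6.115 = 774.6 Wh
Step 2: t = E_pack / P = 774.6 / 410.1 = 1.889 hr

1.889 hr


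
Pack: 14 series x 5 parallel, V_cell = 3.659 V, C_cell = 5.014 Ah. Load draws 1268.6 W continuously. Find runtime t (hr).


Step 1: E_pack = Ns * V_cell * Np * C_cell = 14 * 3.659 * 5 * 5.014 = 1284.2 Wh
Step 2: t = E_pack / P = 1284.2 / 1268.6 = 1.012 hr

1.012 hr


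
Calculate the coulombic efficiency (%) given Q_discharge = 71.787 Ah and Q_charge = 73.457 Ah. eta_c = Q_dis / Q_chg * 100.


Coulombic efficiency = 71.787/73.457 * 100% = 97.73%

97.73%


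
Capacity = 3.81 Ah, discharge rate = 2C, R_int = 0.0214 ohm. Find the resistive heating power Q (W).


Step 1: I = C_rate * capacity = 2 * 3.81 = 7.62 A
Step 2: Q = I^2 * R = 7.62^2 * 0.0214 = 58.064 * 0.0214 = 1.243 W

1.243 W


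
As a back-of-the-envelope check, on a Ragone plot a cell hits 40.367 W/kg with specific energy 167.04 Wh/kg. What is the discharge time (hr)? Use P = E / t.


t = E / P = 167.04 / 40.367 = 4.138 hr

4.138 hr


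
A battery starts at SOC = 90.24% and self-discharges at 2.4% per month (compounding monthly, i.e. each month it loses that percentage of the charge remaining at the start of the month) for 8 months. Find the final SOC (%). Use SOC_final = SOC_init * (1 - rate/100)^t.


decay = (1 - 2.4/100)^8 = 0.82338
SOC_final = 90.24 * 0.82338 = 74.30%

74.30%


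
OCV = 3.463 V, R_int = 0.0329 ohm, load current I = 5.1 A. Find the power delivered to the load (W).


Step 1: V_terminal = OCV - I*R = 3.463 - 5.1 * 0.0329 = 3.2952 V
Step 2: P_out = V_terminal * I = 3.2952 * 5.1 = 16.81 W

16.81 W


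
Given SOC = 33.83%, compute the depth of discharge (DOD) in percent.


Complement of SOC: DOD = 100% - 33.83% = 66.17%

66.17%


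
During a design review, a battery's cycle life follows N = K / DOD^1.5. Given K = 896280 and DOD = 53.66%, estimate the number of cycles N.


DOD^1.5 = 393.08
N = K / DOD^1.5 = 896280 / 393.08 = 2280

2280 cycles


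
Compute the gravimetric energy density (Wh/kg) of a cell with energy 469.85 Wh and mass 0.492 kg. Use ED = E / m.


Specific energy = 469.85 Wh / 0.492 kg = 955.0 Wh/kg

955.0 Wh/kg


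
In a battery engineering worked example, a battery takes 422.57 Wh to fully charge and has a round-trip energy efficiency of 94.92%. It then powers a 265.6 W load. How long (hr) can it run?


Step 1: E_discharge = eta/100 * E_charge = 94.92/100 * 422.57 = 401.1 Wh
Step 2: t = E_discharge / P = 401.1 / 265.6 = 1.510 hr

1.510 hr


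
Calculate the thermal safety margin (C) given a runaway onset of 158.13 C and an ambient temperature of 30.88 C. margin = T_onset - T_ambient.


margin = T_onset - T_ambient = 158.13 - 30.88 = 127.25 C

127.25 C


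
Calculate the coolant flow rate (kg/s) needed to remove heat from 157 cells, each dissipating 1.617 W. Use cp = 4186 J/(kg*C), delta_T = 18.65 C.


Step 1: Total heat Q = 157 * 1.617 W = 253.87 W
Step 2: denom = cp * dT = 4186 * 18.65 = 78069
Step 3: m_dot = 253.87 / 78069 = 0.003252 kg/s

0.003252 kg/s


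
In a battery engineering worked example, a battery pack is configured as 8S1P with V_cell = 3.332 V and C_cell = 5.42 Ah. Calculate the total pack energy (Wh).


V_pack = 8 * 3.332 = 26.656 V
C_pack = 1 * 5.42 = 5.42 Ah
E = V_pack * C_pack = 26.656 * 5.42 = 144.5 Wh

144.5 Wh


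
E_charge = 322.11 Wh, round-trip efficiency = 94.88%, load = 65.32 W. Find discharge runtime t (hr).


Step 1: E_discharge = eta/100 * E_charge = 94.88/100 * 322.11 = 305.62 Wh
Step 2: t = E_discharge / P = 305.62 / 65.32 = 4.679 hr

4.679 hr


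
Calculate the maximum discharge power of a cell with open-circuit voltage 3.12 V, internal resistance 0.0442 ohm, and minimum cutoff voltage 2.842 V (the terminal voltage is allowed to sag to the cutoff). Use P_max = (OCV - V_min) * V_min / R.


dV = OCV - V_min = 0.278 V (so I_max = dV / R)
P_max = dV * V_min / R = 0.278 * 2.842 / 0.0442 = 17.88 W

17.88 W


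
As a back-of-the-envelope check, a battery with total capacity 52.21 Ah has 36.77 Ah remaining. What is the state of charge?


SOC% = 36.77 / 52.21 * 100 = 70.43%

70.43%


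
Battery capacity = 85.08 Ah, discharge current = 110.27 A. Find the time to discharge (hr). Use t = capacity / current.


Runtime = 85.08 Ah / 110.27 A = 0.7716 hr

0.7716 hr


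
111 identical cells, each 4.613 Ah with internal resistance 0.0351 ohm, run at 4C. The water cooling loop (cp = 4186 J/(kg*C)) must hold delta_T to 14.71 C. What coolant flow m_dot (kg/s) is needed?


Step 1: I = 4 * 4.613 = 18.452 A
Step 2: Q_cell = I^2 * R = 18.452^2 * 0.0351 = 11.951 W
Step 3: Q_total = 111 * 11.951 = 1326.6 W
Step 4: m_dot = Q_total / (cp * dT) = 1326.6 / (4186 * 14.71) = 0.02154 kg/s

0.02154 kg/s


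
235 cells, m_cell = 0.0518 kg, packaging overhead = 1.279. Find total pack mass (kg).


Cell mass sum = 235 * 0.0518 = 12.173 kg
With overhead 1.279: m_pack = 12.173 * 1.279 = 15.57 kg

15.57 kg


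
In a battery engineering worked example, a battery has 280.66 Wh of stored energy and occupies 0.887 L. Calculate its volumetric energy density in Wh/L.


ED = E / V = 280.66 / 0.887 = 316.4 Wh/L

316.4 Wh/L


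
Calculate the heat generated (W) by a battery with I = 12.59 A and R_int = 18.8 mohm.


Convert: R = 18.8 mohm = 0.0188 ohm
I^2 = 158.51
Q = 158.51 * 0.0188 = 2.980 W

2.980 W


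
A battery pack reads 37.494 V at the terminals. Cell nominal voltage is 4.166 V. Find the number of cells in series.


n = V_pack / V_cell = 37.494 / 4.166 = 9

9


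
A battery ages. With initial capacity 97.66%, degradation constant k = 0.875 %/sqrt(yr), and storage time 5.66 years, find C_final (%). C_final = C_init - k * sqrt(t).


Step 1: sqrt(5.66 yr) = 2.3791
Step 2: drop = 0.875 * 2.3791 = 2.0817
Step 3: C_final = 97.66 - 2.0817 = 95.58%

95.58%


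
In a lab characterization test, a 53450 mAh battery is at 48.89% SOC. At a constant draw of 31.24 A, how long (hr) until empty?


Convert: C_total = 53450 mAh = 53.45 Ah
Step 1: remaining = SOC/100 * C_total = 48.89/100 * 53.45 = 26.132 Ah
Step 2: t = remaining / I = 26.132 / 31.24 = 0.8365 hr

0.8365 hr


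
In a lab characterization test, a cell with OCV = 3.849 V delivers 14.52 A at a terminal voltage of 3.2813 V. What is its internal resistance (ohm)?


R = (OCV - V) / I = (3.849 - 3.2813) / 14.52 = 0.03910 ohm

0.03910 ohm


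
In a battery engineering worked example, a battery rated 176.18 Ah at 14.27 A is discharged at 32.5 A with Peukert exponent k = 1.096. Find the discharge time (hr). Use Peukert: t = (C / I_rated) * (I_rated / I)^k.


t_rated = C / I_rated = 176.18 / 14.27 = 12.346 hr
(I_rated/I)^k = (0.43908)^1.096 = 0.40572
t = t_rated * (I_rated/I)^k = 12.346 * 0.40572 = 5.009 hr

5.009 hr


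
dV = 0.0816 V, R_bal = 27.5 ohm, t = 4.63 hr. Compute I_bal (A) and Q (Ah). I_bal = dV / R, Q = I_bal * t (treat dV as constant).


First, Ohm's law: I_bal = 0.0816 V / 27.5 ohm = 0.0029673 A
Then Q = I * t = 0.0029673 A * 4.63 hr = 0.01374 Ah

I=0.0029673 A, Q=0.01374 Ah


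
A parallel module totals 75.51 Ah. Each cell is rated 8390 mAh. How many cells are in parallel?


Convert: C_cell = 8390 mAh = 8.39 Ah
n = C_total / C_cell = 75.51 / 8.39 = 9

9


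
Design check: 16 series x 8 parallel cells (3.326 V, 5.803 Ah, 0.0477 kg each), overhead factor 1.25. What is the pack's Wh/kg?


Step 1: V_pack = 16 * 3.326 = 53.216 V
Step 2: C_pack = 8 * 5.803 = 46.424 Ah
Step 3: E_pack = V_pack * C_pack = 53.216 * 46.424 = 2470.5 Wh
Step 4: m_pack = 16 * 8 * 0.0477 * 1.25 = 7.632 kg
Step 5: ED = E_pack / m_pack = 2470.5 / 7.632 = 323.7 Wh/kg

323.7 Wh/kg


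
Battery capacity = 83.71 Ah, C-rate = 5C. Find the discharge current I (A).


At 5C: I = 5 * 83.71 Ah = 418.55 A

418.55 A


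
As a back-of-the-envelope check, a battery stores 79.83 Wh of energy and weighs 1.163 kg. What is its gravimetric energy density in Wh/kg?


ED = E / m = 79.83 / 1.163 = 68.64 Wh/kg

68.64 Wh/kg


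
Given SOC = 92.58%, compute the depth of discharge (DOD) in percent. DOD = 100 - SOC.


Complement of SOC: DOD = 100% - 92.58% = 7.42%

7.42%


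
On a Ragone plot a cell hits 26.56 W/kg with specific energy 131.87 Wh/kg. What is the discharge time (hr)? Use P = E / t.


t = E / P = 131.87 / 26.56 = 4.965 hr

4.965 hr


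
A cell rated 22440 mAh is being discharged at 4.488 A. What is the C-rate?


Convert: capacity = 22440 mAh = 22.44 Ah
Rearranging: C_rate = 4.488 / 22.44 = 0.2C

0.2C


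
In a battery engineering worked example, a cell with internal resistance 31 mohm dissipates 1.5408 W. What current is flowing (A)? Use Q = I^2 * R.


Convert: R = 31 mohm = 0.031 ohm
I = sqrt(Q / R) = sqrt(1.5408 / 0.031) = sqrt(49.703) = 7.050 A

7.050 A


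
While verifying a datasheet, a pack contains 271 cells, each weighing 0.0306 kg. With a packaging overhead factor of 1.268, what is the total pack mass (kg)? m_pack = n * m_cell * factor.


m_pack = n * m_cell * overhead = 271 * 0.0306 * 1.268 = 10.52 kg

10.52 kg


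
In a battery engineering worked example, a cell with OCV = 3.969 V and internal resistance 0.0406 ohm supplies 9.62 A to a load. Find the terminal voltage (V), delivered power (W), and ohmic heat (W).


Step 1: V_terminal = OCV - I*R = 3.969 - 9.62 * 0.0406 = 3.5784 V
Step 2: P_out = V_terminal * I = 3.5784 * 9.62 = 34.42 W
Step 3: Q = I^2 * R = 9.62^2 * 0.0406 = 3.757 W

V=3.5784 V, P=34.42 W, Q=3.757 W


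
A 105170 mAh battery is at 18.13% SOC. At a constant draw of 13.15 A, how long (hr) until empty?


Convert: C_total = 105170 mAh = 105.17 Ah
Step 1: remaining = SOC/100 * C_total = 18.13/100 * 105.17 = 19.067 Ah
Step 2: t = remaining / I = 19.067 / 13.15 = 1.450 hr

1.450 hr


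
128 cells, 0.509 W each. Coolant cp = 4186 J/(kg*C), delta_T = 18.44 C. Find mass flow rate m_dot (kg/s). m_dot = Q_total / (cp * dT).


Step 1: Total heat Q = 128 * 0.509 W = 65.152 W
Step 2: denom = cp * dT = 4186 * 18.44 = 77190
Step 3: m_dot = 65.152 / 77190 = 8.440e-04 kg/s

8.440e-04 kg/s


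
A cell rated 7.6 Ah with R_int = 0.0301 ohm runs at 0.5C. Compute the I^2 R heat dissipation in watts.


Step 1: I = C_rate * capacity = 0.5 * 7.6 = 3.8 A
Step 2: Q = I^2 * R = 3.8^2 * 0.0301 = 14.44 * 0.0301 = 0.4346 W

0.4346 W


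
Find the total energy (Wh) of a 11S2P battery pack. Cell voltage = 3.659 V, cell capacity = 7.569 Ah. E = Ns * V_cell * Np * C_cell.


E = Ns * Vcell * Np * Ccell = 11 * 3.659 * 2 * 7.569 = 609.3 Wh

609.3 Wh


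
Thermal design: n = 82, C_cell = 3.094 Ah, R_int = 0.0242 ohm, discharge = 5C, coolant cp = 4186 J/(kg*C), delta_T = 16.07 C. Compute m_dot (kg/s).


Step 1: I = 5 * 3.094 = 15.47 A
Step 2: Q_cell = I^2 * R = 15.47^2 * 0.0242 = 5.7916 W
Step 3: Q_total = 82 * 5.7916 = 474.91 W
Step 4: m_dot = Q_total / (cp * dT) = 474.91 / (4186 * 16.07) = 0.007060 kg/s

0.007060 kg/s


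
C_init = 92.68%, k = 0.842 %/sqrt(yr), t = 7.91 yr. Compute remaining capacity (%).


Step 1: sqrt(7.91 yr) = 2.8125
Step 2: drop = 0.842 * 2.8125 = 2.3681
Step 3: C_final = 92.68 - 2.3681 = 90.31%

90.31%


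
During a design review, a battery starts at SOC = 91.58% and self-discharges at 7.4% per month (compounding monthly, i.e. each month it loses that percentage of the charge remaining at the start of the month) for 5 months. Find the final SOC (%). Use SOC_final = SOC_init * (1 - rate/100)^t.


Monthly retention factor = 1 - 7.4/100 = 0.926
Over 5 months: factor^5 = 0.68086
SOC_final = 91.58 * 0.68086 = 62.35%

62.35%


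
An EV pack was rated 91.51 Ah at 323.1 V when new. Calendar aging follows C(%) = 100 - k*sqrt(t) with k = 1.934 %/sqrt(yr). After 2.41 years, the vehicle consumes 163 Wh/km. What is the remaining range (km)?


Step 1: capacity retention = 100 - 1.934 * sqrt(2.41) = 100 - 1.934 * 1.5524 = 96.998%
Step 2: C_now = 91.51 * 96.998/100 = 88.763 Ah
Step 3: E_pack = V * C_now = 323.1 * 88.763 = 28679 Wh
Step 4: range = E_pack / consumption = 28679 / 163 = 175.9 km

175.9 km


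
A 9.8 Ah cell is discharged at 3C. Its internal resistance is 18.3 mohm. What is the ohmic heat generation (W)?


Convert: R = 18.3 mohm = 0.0183 ohm
Step 1: I = C_rate * capacity = 3 * 9.8 = 29.4 A
Step 2: Q = I^2 * R = 29.4^2 * 0.0183 = 864.36 * 0.0183 = 15.82 W

15.82 W


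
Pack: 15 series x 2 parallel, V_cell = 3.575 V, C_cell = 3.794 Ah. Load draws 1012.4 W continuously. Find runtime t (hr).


Step 1: E_pack = Ns * V_cell * Np * C_cell = 15 * 3.575 * 2 * 3.794 = 406.91 Wh
Step 2: t = E_pack / P = 406.91 / 1012.4 = 0.4019 hr

0.4019 hr
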